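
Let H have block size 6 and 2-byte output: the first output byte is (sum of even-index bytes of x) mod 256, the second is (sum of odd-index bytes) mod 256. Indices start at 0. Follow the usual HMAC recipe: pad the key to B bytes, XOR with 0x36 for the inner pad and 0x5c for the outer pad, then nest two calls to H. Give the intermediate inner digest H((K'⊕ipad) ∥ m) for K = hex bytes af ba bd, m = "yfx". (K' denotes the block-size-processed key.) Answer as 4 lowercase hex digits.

4b5e

Key hex bytes af ba bd is 3 bytes ≤ B = 6; zero-pad to 6 bytes: K' = af ba bd 00 00 00.
K' ⊕ ipad = 99 8c 8b 36 36 36.
Inner input = 99 8c 8b 36 36 36 ∥ 79 66 78.
Inner hash: even-index sum = 587 mod 256 = 75; odd-index sum = 350 mod 256 = 94 → 4b 5e.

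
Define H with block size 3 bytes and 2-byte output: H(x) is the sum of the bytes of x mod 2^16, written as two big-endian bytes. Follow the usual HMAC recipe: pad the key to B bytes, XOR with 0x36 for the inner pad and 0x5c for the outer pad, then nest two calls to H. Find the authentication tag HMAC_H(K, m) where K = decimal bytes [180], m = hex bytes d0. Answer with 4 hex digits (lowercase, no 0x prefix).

Key decimal bytes [180] = b4 is 1 byte ≤ B = 3; zero-pad to 3 bytes: K' = b4 00 00.
K' ⊕ ipad = 82 36 36.  K' ⊕ opad = e8 5c 5c.
Inner input = (K'⊕ipad) ∥ m = 82 36 36 ∥ d0.
Inner hash: sum = 130+54+54+208 = 446 → 01 be.
Outer input = (K'⊕opad) ∥ inner = e8 5c 5c ∥ 01 be.
Outer hash (tag): sum = 232+92+92+1+190 = 607 → 02 5f.

025f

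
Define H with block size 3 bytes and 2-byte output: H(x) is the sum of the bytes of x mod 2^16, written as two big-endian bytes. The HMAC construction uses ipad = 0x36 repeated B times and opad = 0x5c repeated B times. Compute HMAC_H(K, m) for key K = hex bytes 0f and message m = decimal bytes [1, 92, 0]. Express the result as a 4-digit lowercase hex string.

Key hex bytes 0f is 1 byte ≤ B = 3; zero-pad to 3 bytes: K' = 0f 00 00.
K' ⊕ ipad = 39 36 36.  K' ⊕ opad = 53 5c 5c.
Inner input = (K'⊕ipad) ∥ m = 39 36 36 ∥ 01 5c 00.
Inner hash: sum = 57+54+54+1+92+0 = 258 → 01 02.
Outer input = (K'⊕opad) ∥ inner = 53 5c 5c ∥ 01 02.
Outer hash (tag): sum = 83+92+92+1+2 = 270 → 01 0e.

010e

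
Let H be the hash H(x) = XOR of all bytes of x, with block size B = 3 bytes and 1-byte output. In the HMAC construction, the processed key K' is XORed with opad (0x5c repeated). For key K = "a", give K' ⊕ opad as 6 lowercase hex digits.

Key "a" = 61 is 1 byte ≤ B = 3; zero-pad to 3 bytes: K' = 61 00 00.
XOR each byte with 0x5c: 61⊕5c=3d, 00⊕5c=5c, 00⊕5c=5c.

3d5c5c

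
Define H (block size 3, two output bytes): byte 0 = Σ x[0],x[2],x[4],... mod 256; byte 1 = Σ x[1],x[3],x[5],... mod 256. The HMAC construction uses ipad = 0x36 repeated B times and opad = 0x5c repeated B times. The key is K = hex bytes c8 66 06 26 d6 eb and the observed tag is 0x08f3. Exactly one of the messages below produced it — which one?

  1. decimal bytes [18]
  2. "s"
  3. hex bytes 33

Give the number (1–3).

2

Key hex bytes c8 66 06 26 d6 eb is 6 bytes > B = 3, so hash it first: H(key) = a4 77, then zero-pad to 3 bytes: K' = a4 77 00.
K' ⊕ ipad = 92 41 36; K' ⊕ opad = f8 2b 5c.
m1: inner = H(92 41 36 12) = c8 53; tag = H(f8 2b 5c c8 53) = a7f3
m2: inner = H(92 41 36 73) = c8 b4; tag = H(f8 2b 5c c8 b4) = 08f3 ← matches
m3: inner = H(92 41 36 33) = c8 74; tag = H(f8 2b 5c c8 74) = c8f3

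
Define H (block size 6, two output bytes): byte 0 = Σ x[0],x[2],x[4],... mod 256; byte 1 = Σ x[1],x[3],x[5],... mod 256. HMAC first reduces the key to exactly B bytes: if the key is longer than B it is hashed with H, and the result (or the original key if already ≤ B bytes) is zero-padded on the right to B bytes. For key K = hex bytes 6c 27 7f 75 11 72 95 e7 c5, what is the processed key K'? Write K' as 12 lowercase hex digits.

56f500000000

|K| = 9 > B = 6, so first hash the key.
H(K): even-index sum = 598 mod 256 = 86; odd-index sum = 501 mod 256 = 245 → 56 f5.
Zero-pad H(K) = 56 f5 to 6 bytes: K' = 56 f5 00 00 00 00.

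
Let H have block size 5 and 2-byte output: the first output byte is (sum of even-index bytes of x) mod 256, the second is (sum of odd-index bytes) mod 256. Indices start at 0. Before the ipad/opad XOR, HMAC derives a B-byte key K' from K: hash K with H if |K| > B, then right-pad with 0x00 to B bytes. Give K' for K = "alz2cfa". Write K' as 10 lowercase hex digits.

|K| = 7 > B = 5, so first hash the key.
H(K): even-index sum = 415 mod 256 = 159; odd-index sum = 260 mod 256 = 4 → 9f 04.
Zero-pad H(K) = 9f 04 to 5 bytes: K' = 9f 04 00 00 00.

9f04000000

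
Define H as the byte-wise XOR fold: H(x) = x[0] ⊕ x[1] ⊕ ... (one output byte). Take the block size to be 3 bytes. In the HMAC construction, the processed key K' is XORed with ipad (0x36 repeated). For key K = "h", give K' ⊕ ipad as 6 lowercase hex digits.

5e3636

Key "h" = 68 is 1 byte ≤ B = 3; zero-pad to 3 bytes: K' = 68 00 00.
XOR each byte with 0x36: 68⊕36=5e, 00⊕36=36, 00⊕36=36.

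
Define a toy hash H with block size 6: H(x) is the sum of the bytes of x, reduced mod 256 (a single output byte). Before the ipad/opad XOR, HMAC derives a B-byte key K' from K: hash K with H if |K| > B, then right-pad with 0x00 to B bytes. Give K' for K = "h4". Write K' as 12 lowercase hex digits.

683400000000

Key "h4" = 68 34 is 2 bytes ≤ B = 6; zero-pad to 6 bytes: K' = 68 34 00 00 00 00.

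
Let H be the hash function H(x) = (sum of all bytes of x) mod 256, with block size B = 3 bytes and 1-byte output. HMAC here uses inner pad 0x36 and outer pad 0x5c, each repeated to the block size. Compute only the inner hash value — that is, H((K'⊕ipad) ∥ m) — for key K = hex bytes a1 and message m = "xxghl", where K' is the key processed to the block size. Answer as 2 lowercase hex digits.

2e

Key hex bytes a1 is 1 byte ≤ B = 3; zero-pad to 3 bytes: K' = a1 00 00.
K' ⊕ ipad = 97 36 36.
Inner input = 97 36 36 ∥ 78 78 67 68 6c.
Inner hash: sum = 151+54+54+120+120+103+104+108 = 814; mod 256 = 46 → 2e.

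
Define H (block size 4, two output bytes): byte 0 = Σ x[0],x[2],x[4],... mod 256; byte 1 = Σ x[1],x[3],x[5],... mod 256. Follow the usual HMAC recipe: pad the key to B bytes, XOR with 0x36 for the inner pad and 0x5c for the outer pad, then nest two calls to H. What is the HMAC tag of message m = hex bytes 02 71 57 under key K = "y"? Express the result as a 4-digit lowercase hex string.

5f95

Key "y" = 79 is 1 byte ≤ B = 4; zero-pad to 4 bytes: K' = 79 00 00 00.
K' ⊕ ipad = 4f 36 36 36.  K' ⊕ opad = 25 5c 5c 5c.
Inner input = (K'⊕ipad) ∥ m = 4f 36 36 36 ∥ 02 71 57.
Inner hash: even-index sum = 222 mod 256 = 222; odd-index sum = 221 mod 256 = 221 → de dd.
Outer input = (K'⊕opad) ∥ inner = 25 5c 5c 5c ∥ de dd.
Outer hash (tag): even-index sum = 351 mod 256 = 95; odd-index sum = 405 mod 256 = 149 → 5f 95.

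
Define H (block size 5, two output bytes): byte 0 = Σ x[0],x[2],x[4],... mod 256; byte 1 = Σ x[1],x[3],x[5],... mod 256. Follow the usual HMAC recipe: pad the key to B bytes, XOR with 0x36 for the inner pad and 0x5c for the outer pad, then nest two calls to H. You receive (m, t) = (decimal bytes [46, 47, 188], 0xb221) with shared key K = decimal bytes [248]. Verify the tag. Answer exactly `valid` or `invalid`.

Key decimal bytes [248] = f8 is 1 byte ≤ B = 5; zero-pad to 5 bytes: K' = f8 00 00 00 00.
K' ⊕ ipad = ce 36 36 36 36; K' ⊕ opad = a4 5c 5c 5c 5c.
Inner hash: even-index sum = 361 mod 256 = 105; odd-index sum = 342 mod 256 = 86 → 69 56.
Outer hash (recomputed tag): even-index sum = 434 mod 256 = 178; odd-index sum = 289 mod 256 = 33 → b2 21.
Recomputed tag = b221; claimed = b221 → match.

valid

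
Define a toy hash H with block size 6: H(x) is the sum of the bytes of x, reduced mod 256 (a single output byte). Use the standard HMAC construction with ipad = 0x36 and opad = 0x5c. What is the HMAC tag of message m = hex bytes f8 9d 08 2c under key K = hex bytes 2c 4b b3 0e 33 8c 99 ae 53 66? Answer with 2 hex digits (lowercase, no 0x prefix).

Key hex bytes 2c 4b b3 0e 33 8c 99 ae 53 66 is 10 bytes > B = 6, so hash it first: H(key) = f7, then zero-pad to 6 bytes: K' = f7 00 00 00 00 00.
K' ⊕ ipad = c1 36 36 36 36 36.  K' ⊕ opad = ab 5c 5c 5c 5c 5c.
Inner input = (K'⊕ipad) ∥ m = c1 36 36 36 36 36 ∥ f8 9d 08 2c.
Inner hash: sum = 193+54+54+54+54+54+248+157+8+44 = 920; mod 256 = 152 → 98.
Outer input = (K'⊕opad) ∥ inner = ab 5c 5c 5c 5c 5c ∥ 98.
Outer hash (tag): sum = 171+92+92+92+92+92+152 = 783; mod 256 = 15 → 0f.

0f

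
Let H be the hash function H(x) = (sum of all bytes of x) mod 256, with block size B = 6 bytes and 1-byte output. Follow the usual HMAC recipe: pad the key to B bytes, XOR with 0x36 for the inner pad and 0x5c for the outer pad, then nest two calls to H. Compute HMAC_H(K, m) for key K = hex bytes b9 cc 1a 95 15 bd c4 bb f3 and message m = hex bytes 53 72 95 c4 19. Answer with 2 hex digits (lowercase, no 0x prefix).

Key hex bytes b9 cc 1a 95 15 bd c4 bb f3 is 9 bytes > B = 6, so hash it first: H(key) = 78, then zero-pad to 6 bytes: K' = 78 00 00 00 00 00.
K' ⊕ ipad = 4e 36 36 36 36 36.  K' ⊕ opad = 24 5c 5c 5c 5c 5c.
Inner input = (K'⊕ipad) ∥ m = 4e 36 36 36 36 36 ∥ 53 72 95 c4 19.
Inner hash: sum = 78+54+54+54+54+54+83+114+149+196+25 = 915; mod 256 = 147 → 93.
Outer input = (K'⊕opad) ∥ inner = 24 5c 5c 5c 5c 5c ∥ 93.
Outer hash (tag): sum = 36+92+92+92+92+92+147 = 643; mod 256 = 131 → 83.

83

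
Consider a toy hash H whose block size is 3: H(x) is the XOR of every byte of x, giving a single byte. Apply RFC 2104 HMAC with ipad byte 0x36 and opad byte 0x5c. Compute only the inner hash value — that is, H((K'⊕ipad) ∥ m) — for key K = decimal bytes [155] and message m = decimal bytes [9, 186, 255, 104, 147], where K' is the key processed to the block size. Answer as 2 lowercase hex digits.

1a

Key decimal bytes [155] = 9b is 1 byte ≤ B = 3; zero-pad to 3 bytes: K' = 9b 00 00.
K' ⊕ ipad = ad 36 36.
Inner input = ad 36 36 ∥ 09 ba ff 68 93.
Inner hash: XOR ad⊕36⊕36⊕09⊕ba⊕ff⊕68⊕93 = 1a.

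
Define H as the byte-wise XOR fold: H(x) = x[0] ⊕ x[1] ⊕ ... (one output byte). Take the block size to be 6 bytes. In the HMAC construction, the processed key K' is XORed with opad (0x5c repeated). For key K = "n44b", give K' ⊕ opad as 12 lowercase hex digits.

Key "n44b" = 6e 34 34 62 is 4 bytes ≤ B = 6; zero-pad to 6 bytes: K' = 6e 34 34 62 00 00.
XOR each byte with 0x5c: 6e⊕5c=32, 34⊕5c=68, 34⊕5c=68, 62⊕5c=3e, 00⊕5c=5c, 00⊕5c=5c.

3268683e5c5c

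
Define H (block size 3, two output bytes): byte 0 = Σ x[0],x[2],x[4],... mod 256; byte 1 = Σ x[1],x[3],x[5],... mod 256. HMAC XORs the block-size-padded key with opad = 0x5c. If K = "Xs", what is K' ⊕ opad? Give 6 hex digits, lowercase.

Key "Xs" = 58 73 is 2 bytes ≤ B = 3; zero-pad to 3 bytes: K' = 58 73 00.
XOR each byte with 0x5c: 58⊕5c=04, 73⊕5c=2f, 00⊕5c=5c.

042f5c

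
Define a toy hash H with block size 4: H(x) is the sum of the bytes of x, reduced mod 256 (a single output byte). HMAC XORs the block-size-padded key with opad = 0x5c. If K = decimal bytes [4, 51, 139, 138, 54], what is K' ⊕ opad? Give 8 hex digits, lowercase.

Key decimal bytes [4, 51, 139, 138, 54] = 04 33 8b 8a 36 is 5 bytes > B = 4, so hash it first: H(key) = 82, then zero-pad to 4 bytes: K' = 82 00 00 00.
XOR each byte with 0x5c: 82⊕5c=de, 00⊕5c=5c, 00⊕5c=5c, 00⊕5c=5c.

de5c5c5c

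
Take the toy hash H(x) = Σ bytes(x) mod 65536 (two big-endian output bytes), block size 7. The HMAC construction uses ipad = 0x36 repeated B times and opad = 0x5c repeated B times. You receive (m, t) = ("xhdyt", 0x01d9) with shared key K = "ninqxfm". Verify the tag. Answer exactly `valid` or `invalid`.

Key "ninqxfm" = 6e 69 6e 71 78 66 6d is exactly B = 7 bytes: K' = 6e 69 6e 71 78 66 6d.
K' ⊕ ipad = 58 5f 58 47 4e 50 5b; K' ⊕ opad = 32 35 32 2d 24 3a 31.
Inner hash: sum = 88+95+88+71+78+80+91+120+104+100+121+116 = 1152 → 04 80.
Outer hash (recomputed tag): sum = 50+53+50+45+36+58+49+4+128 = 473 → 01 d9.
Recomputed tag = 01d9; claimed = 01d9 → match.

valid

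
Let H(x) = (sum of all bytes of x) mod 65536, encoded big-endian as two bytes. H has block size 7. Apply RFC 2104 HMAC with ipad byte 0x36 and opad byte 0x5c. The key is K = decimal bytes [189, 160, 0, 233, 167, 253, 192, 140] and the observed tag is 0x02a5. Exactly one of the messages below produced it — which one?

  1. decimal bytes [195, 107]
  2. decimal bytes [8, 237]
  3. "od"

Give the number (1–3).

Key decimal bytes [189, 160, 0, 233, 167, 253, 192, 140] = bd a0 00 e9 a7 fd c0 8c is 8 bytes > B = 7, so hash it first: H(key) = 05 36, then zero-pad to 7 bytes: K' = 05 36 00 00 00 00 00.
K' ⊕ ipad = 33 00 36 36 36 36 36; K' ⊕ opad = 59 6a 5c 5c 5c 5c 5c.
m1: inner = H(33 00 36 36 36 36 36 c3 6b) = 02 6f; tag = H(59 6a 5c 5c 5c 5c 5c 02 6f) = 0300
m2: inner = H(33 00 36 36 36 36 36 08 ed) = 02 36; tag = H(59 6a 5c 5c 5c 5c 5c 02 36) = 02c7
m3: inner = H(33 00 36 36 36 36 36 6f 64) = 02 14; tag = H(59 6a 5c 5c 5c 5c 5c 02 14) = 02a5 ← matches

3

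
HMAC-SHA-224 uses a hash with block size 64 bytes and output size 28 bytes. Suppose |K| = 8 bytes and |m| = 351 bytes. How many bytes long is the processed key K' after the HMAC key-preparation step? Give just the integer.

Key is 8 ≤ 64 bytes, zero-padded: |K'| = 64.

64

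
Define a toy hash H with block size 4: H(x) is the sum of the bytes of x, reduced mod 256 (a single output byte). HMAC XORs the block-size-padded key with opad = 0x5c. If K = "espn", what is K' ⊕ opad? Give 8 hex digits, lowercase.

392f2c32

Key "espn" = 65 73 70 6e is exactly B = 4 bytes: K' = 65 73 70 6e.
XOR each byte with 0x5c: 65⊕5c=39, 73⊕5c=2f, 70⊕5c=2c, 6e⊕5c=32.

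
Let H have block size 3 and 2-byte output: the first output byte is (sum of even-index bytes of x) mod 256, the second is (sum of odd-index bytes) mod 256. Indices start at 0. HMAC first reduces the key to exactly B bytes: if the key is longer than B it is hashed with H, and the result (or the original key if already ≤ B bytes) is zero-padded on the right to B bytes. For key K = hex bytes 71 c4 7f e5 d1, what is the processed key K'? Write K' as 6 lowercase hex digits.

|K| = 5 > B = 3, so first hash the key.
H(K): even-index sum = 449 mod 256 = 193; odd-index sum = 425 mod 256 = 169 → c1 a9.
Zero-pad H(K) = c1 a9 to 3 bytes: K' = c1 a9 00.

c1a900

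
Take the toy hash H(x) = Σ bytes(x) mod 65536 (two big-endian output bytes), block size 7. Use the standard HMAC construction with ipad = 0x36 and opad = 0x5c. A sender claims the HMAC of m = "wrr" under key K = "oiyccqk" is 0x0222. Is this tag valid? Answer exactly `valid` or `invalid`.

Key "oiyccqk" = 6f 69 79 63 63 71 6b is exactly B = 7 bytes: K' = 6f 69 79 63 63 71 6b.
K' ⊕ ipad = 59 5f 4f 55 55 47 5d; K' ⊕ opad = 33 35 25 3f 3f 2d 37.
Inner hash: sum = 89+95+79+85+85+71+93+119+114+114 = 944 → 03 b0.
Outer hash (recomputed tag): sum = 51+53+37+63+63+45+55+3+176 = 546 → 02 22.
Recomputed tag = 0222; claimed = 0222 → match.

valid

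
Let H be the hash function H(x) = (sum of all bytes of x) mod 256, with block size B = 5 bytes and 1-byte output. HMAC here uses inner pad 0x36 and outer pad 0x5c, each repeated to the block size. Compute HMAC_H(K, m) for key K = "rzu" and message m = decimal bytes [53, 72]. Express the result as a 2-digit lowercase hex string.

Key "rzu" = 72 7a 75 is 3 bytes ≤ B = 5; zero-pad to 5 bytes: K' = 72 7a 75 00 00.
K' ⊕ ipad = 44 4c 43 36 36.  K' ⊕ opad = 2e 26 29 5c 5c.
Inner input = (K'⊕ipad) ∥ m = 44 4c 43 36 36 ∥ 35 48.
Inner hash: sum = 68+76+67+54+54+53+72 = 444; mod 256 = 188 → bc.
Outer input = (K'⊕opad) ∥ inner = 2e 26 29 5c 5c ∥ bc.
Outer hash (tag): sum = 46+38+41+92+92+188 = 497; mod 256 = 241 → f1.

f1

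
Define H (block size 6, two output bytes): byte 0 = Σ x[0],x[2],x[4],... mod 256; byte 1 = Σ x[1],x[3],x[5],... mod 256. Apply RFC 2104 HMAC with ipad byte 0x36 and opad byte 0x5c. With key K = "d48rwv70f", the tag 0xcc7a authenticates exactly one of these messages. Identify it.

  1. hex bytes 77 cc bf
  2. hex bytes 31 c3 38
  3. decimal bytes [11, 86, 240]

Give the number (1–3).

Key "d48rwv70f" = 64 34 38 72 77 76 37 30 66 is 9 bytes > B = 6, so hash it first: H(key) = b0 4c, then zero-pad to 6 bytes: K' = b0 4c 00 00 00 00.
K' ⊕ ipad = 86 7a 36 36 36 36; K' ⊕ opad = ec 10 5c 5c 5c 5c.
m1: inner = H(86 7a 36 36 36 36 77 cc bf) = 28 b2; tag = H(ec 10 5c 5c 5c 5c 28 b2) = cc7a ← matches
m2: inner = H(86 7a 36 36 36 36 31 c3 38) = 5b a9; tag = H(ec 10 5c 5c 5c 5c 5b a9) = ff71
m3: inner = H(86 7a 36 36 36 36 0b 56 f0) = ed 3c; tag = H(ec 10 5c 5c 5c 5c ed 3c) = 9104

1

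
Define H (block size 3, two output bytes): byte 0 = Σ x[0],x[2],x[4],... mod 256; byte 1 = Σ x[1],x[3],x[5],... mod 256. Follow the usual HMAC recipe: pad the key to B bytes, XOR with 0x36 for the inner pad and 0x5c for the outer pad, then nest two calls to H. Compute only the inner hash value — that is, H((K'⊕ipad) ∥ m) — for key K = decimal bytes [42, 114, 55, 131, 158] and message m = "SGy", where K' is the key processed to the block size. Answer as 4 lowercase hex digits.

468f

Key decimal bytes [42, 114, 55, 131, 158] = 2a 72 37 83 9e is 5 bytes > B = 3, so hash it first: H(key) = ff f5, then zero-pad to 3 bytes: K' = ff f5 00.
K' ⊕ ipad = c9 c3 36.
Inner input = c9 c3 36 ∥ 53 47 79.
Inner hash: even-index sum = 326 mod 256 = 70; odd-index sum = 399 mod 256 = 143 → 46 8f.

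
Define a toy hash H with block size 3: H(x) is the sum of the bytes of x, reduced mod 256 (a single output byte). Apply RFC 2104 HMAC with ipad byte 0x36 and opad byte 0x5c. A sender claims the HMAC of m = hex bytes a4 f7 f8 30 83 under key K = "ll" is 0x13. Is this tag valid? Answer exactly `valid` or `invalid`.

invalid

Key "ll" = 6c 6c is 2 bytes ≤ B = 3; zero-pad to 3 bytes: K' = 6c 6c 00.
K' ⊕ ipad = 5a 5a 36; K' ⊕ opad = 30 30 5c.
Inner hash: sum = 90+90+54+164+247+248+48+131 = 1072; mod 256 = 48 → 30.
Outer hash (recomputed tag): sum = 48+48+92+48 = 236 → ec.
Recomputed tag = ec; claimed = 13 → mismatch.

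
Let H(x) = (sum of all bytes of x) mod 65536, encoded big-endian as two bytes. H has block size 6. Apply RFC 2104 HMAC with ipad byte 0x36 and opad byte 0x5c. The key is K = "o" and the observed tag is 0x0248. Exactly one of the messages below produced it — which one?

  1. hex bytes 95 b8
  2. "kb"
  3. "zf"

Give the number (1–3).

Key "o" = 6f is 1 byte ≤ B = 6; zero-pad to 6 bytes: K' = 6f 00 00 00 00 00.
K' ⊕ ipad = 59 36 36 36 36 36; K' ⊕ opad = 33 5c 5c 5c 5c 5c.
m1: inner = H(59 36 36 36 36 36 95 b8) = 02 b4; tag = H(33 5c 5c 5c 5c 5c 02 b4) = 02b5
m2: inner = H(59 36 36 36 36 36 6b 62) = 02 34; tag = H(33 5c 5c 5c 5c 5c 02 34) = 0235
m3: inner = H(59 36 36 36 36 36 7a 66) = 02 47; tag = H(33 5c 5c 5c 5c 5c 02 47) = 0248 ← matches

3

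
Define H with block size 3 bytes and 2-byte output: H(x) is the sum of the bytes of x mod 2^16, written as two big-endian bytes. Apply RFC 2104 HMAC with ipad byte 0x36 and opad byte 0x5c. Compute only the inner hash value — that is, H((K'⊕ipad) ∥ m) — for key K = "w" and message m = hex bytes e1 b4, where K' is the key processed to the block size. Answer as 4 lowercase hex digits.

Key "w" = 77 is 1 byte ≤ B = 3; zero-pad to 3 bytes: K' = 77 00 00.
K' ⊕ ipad = 41 36 36.
Inner input = 41 36 36 ∥ e1 b4.
Inner hash: sum = 65+54+54+225+180 = 578 → 02 42.

0242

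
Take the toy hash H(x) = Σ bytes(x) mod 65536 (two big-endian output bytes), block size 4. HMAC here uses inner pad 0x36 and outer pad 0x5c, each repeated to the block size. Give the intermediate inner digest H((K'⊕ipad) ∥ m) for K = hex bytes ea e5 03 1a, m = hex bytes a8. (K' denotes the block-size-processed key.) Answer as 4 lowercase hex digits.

02b8

Key hex bytes ea e5 03 1a is exactly B = 4 bytes: K' = ea e5 03 1a.
K' ⊕ ipad = dc d3 35 2c.
Inner input = dc d3 35 2c ∥ a8.
Inner hash: sum = 220+211+53+44+168 = 696 → 02 b8.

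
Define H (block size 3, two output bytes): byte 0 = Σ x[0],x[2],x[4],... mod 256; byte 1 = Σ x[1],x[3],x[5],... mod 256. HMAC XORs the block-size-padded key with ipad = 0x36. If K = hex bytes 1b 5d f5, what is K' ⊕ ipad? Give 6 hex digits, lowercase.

Key hex bytes 1b 5d f5 is exactly B = 3 bytes: K' = 1b 5d f5.
XOR each byte with 0x36: 1b⊕36=2d, 5d⊕36=6b, f5⊕36=c3.

2d6bc3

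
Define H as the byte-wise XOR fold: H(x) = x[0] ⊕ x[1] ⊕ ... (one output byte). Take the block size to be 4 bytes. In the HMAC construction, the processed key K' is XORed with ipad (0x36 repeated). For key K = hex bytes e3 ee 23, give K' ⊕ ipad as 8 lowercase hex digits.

Key hex bytes e3 ee 23 is 3 bytes ≤ B = 4; zero-pad to 4 bytes: K' = e3 ee 23 00.
XOR each byte with 0x36: e3⊕36=d5, ee⊕36=d8, 23⊕36=15, 00⊕36=36.

d5d81536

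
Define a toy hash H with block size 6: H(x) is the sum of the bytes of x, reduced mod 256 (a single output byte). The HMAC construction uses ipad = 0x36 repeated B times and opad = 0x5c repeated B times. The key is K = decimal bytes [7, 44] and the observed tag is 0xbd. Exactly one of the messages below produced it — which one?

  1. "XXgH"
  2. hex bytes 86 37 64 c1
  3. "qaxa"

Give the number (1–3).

1

Key decimal bytes [7, 44] = 07 2c is 2 bytes ≤ B = 6; zero-pad to 6 bytes: K' = 07 2c 00 00 00 00.
K' ⊕ ipad = 31 1a 36 36 36 36; K' ⊕ opad = 5b 70 5c 5c 5c 5c.
m1: inner = H(31 1a 36 36 36 36 58 58 67 48) = 82; tag = H(5b 70 5c 5c 5c 5c 82) = bd ← matches
m2: inner = H(31 1a 36 36 36 36 86 37 64 c1) = 05; tag = H(5b 70 5c 5c 5c 5c 05) = 40
m3: inner = H(31 1a 36 36 36 36 71 61 78 61) = ce; tag = H(5b 70 5c 5c 5c 5c ce) = 09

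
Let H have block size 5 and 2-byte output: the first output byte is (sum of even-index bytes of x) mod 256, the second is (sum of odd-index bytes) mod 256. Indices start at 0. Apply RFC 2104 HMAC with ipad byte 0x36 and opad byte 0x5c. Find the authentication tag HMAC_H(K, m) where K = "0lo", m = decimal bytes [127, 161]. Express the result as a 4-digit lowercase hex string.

Key "0lo" = 30 6c 6f is 3 bytes ≤ B = 5; zero-pad to 5 bytes: K' = 30 6c 6f 00 00.
K' ⊕ ipad = 06 5a 59 36 36.  K' ⊕ opad = 6c 30 33 5c 5c.
Inner input = (K'⊕ipad) ∥ m = 06 5a 59 36 36 ∥ 7f a1.
Inner hash: even-index sum = 310 mod 256 = 54; odd-index sum = 271 mod 256 = 15 → 36 0f.
Outer input = (K'⊕opad) ∥ inner = 6c 30 33 5c 5c ∥ 36 0f.
Outer hash (tag): even-index sum = 266 mod 256 = 10; odd-index sum = 194 mod 256 = 194 → 0a c2.

0ac2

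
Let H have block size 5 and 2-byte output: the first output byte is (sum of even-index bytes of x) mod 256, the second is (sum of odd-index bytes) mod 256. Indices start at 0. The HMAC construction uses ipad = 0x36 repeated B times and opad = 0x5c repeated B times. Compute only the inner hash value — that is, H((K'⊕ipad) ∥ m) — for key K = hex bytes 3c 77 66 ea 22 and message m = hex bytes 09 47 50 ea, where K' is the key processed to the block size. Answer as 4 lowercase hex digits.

9f76

Key hex bytes 3c 77 66 ea 22 is exactly B = 5 bytes: K' = 3c 77 66 ea 22.
K' ⊕ ipad = 0a 41 50 dc 14.
Inner input = 0a 41 50 dc 14 ∥ 09 47 50 ea.
Inner hash: even-index sum = 415 mod 256 = 159; odd-index sum = 374 mod 256 = 118 → 9f 76.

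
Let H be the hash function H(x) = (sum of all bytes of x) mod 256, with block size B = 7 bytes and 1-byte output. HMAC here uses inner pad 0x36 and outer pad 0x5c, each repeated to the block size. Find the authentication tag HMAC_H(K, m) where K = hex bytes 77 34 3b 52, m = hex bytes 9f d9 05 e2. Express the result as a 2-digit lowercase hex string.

d1

Key hex bytes 77 34 3b 52 is 4 bytes ≤ B = 7; zero-pad to 7 bytes: K' = 77 34 3b 52 00 00 00.
K' ⊕ ipad = 41 02 0d 64 36 36 36.  K' ⊕ opad = 2b 68 67 0e 5c 5c 5c.
Inner input = (K'⊕ipad) ∥ m = 41 02 0d 64 36 36 36 ∥ 9f d9 05 e2.
Inner hash: sum = 65+2+13+100+54+54+54+159+217+5+226 = 949; mod 256 = 181 → b5.
Outer input = (K'⊕opad) ∥ inner = 2b 68 67 0e 5c 5c 5c ∥ b5.
Outer hash (tag): sum = 43+104+103+14+92+92+92+181 = 721; mod 256 = 209 → d1.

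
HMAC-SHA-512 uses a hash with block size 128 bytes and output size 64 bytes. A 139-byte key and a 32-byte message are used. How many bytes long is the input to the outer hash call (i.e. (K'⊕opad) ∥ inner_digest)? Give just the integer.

192

Key is 139 > 128 bytes, so it is hashed to 64 bytes then zero-padded to 128: |K'| = 128.
Outer input = (K'⊕opad) ∥ H(inner) → 128 + 64 = 192 bytes.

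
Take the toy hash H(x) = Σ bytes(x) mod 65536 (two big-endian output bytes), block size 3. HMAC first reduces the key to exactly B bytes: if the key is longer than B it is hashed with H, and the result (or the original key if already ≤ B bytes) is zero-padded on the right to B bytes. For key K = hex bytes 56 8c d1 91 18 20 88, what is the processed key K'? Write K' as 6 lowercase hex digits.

|K| = 7 > B = 3, so first hash the key.
H(K): sum = 86+140+209+145+24+32+136 = 772 → 03 04.
Zero-pad H(K) = 03 04 to 3 bytes: K' = 03 04 00.

030400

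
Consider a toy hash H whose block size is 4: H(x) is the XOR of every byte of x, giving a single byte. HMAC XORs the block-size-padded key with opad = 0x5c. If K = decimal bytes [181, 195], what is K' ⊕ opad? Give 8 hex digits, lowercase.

Key decimal bytes [181, 195] = b5 c3 is 2 bytes ≤ B = 4; zero-pad to 4 bytes: K' = b5 c3 00 00.
XOR each byte with 0x5c: b5⊕5c=e9, c3⊕5c=9f, 00⊕5c=5c, 00⊕5c=5c.

e99f5c5c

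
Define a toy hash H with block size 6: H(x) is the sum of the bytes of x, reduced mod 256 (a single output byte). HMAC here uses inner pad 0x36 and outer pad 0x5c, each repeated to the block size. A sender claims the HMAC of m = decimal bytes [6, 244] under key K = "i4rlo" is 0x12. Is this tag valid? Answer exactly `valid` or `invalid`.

Key "i4rlo" = 69 34 72 6c 6f is 5 bytes ≤ B = 6; zero-pad to 6 bytes: K' = 69 34 72 6c 6f 00.
K' ⊕ ipad = 5f 02 44 5a 59 36; K' ⊕ opad = 35 68 2e 30 33 5c.
Inner hash: sum = 95+2+68+90+89+54+6+244 = 648; mod 256 = 136 → 88.
Outer hash (recomputed tag): sum = 53+104+46+48+51+92+136 = 530; mod 256 = 18 → 12.
Recomputed tag = 12; claimed = 12 → match.

valid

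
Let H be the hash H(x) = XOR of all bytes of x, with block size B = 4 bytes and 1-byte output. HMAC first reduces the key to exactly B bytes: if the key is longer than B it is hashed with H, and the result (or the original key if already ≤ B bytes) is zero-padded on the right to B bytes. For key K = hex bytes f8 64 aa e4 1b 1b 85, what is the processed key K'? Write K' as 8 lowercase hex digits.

57000000

|K| = 7 > B = 4, so first hash the key.
H(K): XOR f8⊕64⊕aa⊕e4⊕1b⊕1b⊕85 = 57.
Zero-pad H(K) = 57 to 4 bytes: K' = 57 00 00 00.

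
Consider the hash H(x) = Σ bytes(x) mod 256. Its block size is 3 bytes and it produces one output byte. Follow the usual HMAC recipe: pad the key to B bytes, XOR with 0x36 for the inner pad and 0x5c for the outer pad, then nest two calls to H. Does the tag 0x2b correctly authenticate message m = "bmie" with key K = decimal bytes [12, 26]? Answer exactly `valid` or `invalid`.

Key decimal bytes [12, 26] = 0c 1a is 2 bytes ≤ B = 3; zero-pad to 3 bytes: K' = 0c 1a 00.
K' ⊕ ipad = 3a 2c 36; K' ⊕ opad = 50 46 5c.
Inner hash: sum = 58+44+54+98+109+105+101 = 569; mod 256 = 57 → 39.
Outer hash (recomputed tag): sum = 80+70+92+57 = 299; mod 256 = 43 → 2b.
Recomputed tag = 2b; claimed = 2b → match.

valid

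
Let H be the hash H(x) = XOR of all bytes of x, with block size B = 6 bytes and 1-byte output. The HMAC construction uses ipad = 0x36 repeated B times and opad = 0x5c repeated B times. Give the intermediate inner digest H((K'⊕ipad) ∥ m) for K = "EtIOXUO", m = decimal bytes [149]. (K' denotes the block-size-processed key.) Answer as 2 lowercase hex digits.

e0

Key "EtIOXUO" = 45 74 49 4f 58 55 4f is 7 bytes > B = 6, so hash it first: H(key) = 75, then zero-pad to 6 bytes: K' = 75 00 00 00 00 00.
K' ⊕ ipad = 43 36 36 36 36 36.
Inner input = 43 36 36 36 36 36 ∥ 95.
Inner hash: XOR 43⊕36⊕36⊕36⊕36⊕36⊕95 = e0.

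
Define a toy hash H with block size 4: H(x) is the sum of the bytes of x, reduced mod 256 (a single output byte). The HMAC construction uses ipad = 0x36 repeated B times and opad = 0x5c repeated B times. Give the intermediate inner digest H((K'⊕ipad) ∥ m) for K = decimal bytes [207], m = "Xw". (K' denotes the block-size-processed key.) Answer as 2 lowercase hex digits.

Key decimal bytes [207] = cf is 1 byte ≤ B = 4; zero-pad to 4 bytes: K' = cf 00 00 00.
K' ⊕ ipad = f9 36 36 36.
Inner input = f9 36 36 36 ∥ 58 77.
Inner hash: sum = 249+54+54+54+88+119 = 618; mod 256 = 106 → 6a.

6a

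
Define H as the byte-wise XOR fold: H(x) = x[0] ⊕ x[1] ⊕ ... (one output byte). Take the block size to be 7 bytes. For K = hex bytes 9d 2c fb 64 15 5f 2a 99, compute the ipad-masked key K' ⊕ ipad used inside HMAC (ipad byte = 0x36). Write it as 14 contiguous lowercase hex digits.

e1363636363636

Key hex bytes 9d 2c fb 64 15 5f 2a 99 is 8 bytes > B = 7, so hash it first: H(key) = d7, then zero-pad to 7 bytes: K' = d7 00 00 00 00 00 00.
XOR each byte with 0x36: d7⊕36=e1, 00⊕36=36, 00⊕36=36, 00⊕36=36, 00⊕36=36, 00⊕36=36, 00⊕36=36.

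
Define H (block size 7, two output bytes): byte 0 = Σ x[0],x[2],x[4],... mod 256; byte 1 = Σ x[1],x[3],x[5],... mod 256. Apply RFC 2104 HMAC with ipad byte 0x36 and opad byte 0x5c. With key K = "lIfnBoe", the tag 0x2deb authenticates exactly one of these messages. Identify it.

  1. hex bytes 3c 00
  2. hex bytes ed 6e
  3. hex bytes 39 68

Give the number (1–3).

1

Key "lIfnBoe" = 6c 49 66 6e 42 6f 65 is exactly B = 7 bytes: K' = 6c 49 66 6e 42 6f 65.
K' ⊕ ipad = 5a 7f 50 58 74 59 53; K' ⊕ opad = 30 15 3a 32 1e 33 39.
m1: inner = H(5a 7f 50 58 74 59 53 3c 00) = 71 6c; tag = H(30 15 3a 32 1e 33 39 71 6c) = 2deb ← matches
m2: inner = H(5a 7f 50 58 74 59 53 ed 6e) = df 1d; tag = H(30 15 3a 32 1e 33 39 df 1d) = de59
m3: inner = H(5a 7f 50 58 74 59 53 39 68) = d9 69; tag = H(30 15 3a 32 1e 33 39 d9 69) = 2a53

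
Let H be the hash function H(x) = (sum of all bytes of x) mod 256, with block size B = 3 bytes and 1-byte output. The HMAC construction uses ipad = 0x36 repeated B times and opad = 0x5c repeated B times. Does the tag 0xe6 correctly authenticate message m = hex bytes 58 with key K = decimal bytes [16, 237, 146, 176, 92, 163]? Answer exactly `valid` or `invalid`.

valid

Key decimal bytes [16, 237, 146, 176, 92, 163] = 10 ed 92 b0 5c a3 is 6 bytes > B = 3, so hash it first: H(key) = 3e, then zero-pad to 3 bytes: K' = 3e 00 00.
K' ⊕ ipad = 08 36 36; K' ⊕ opad = 62 5c 5c.
Inner hash: sum = 8+54+54+88 = 204 → cc.
Outer hash (recomputed tag): sum = 98+92+92+204 = 486; mod 256 = 230 → e6.
Recomputed tag = e6; claimed = e6 → match.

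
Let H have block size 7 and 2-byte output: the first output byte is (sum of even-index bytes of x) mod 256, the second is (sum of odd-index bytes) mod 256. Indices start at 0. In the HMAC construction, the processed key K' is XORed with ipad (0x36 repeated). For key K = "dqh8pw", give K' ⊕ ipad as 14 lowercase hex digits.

Key "dqh8pw" = 64 71 68 38 70 77 is 6 bytes ≤ B = 7; zero-pad to 7 bytes: K' = 64 71 68 38 70 77 00.
XOR each byte with 0x36: 64⊕36=52, 71⊕36=47, 68⊕36=5e, 38⊕36=0e, 70⊕36=46, 77⊕36=41, 00⊕36=36.

52475e0e464136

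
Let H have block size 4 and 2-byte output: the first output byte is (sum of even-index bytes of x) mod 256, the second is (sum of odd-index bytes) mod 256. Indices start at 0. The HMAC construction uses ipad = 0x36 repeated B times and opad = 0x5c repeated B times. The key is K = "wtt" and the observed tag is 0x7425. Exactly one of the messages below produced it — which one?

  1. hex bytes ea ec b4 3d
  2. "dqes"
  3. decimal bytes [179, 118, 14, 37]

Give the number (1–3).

1

Key "wtt" = 77 74 74 is 3 bytes ≤ B = 4; zero-pad to 4 bytes: K' = 77 74 74 00.
K' ⊕ ipad = 41 42 42 36; K' ⊕ opad = 2b 28 28 5c.
m1: inner = H(41 42 42 36 ea ec b4 3d) = 21 a1; tag = H(2b 28 28 5c 21 a1) = 7425 ← matches
m2: inner = H(41 42 42 36 64 71 65 73) = 4c 5c; tag = H(2b 28 28 5c 4c 5c) = 9fe0
m3: inner = H(41 42 42 36 b3 76 0e 25) = 44 13; tag = H(2b 28 28 5c 44 13) = 9797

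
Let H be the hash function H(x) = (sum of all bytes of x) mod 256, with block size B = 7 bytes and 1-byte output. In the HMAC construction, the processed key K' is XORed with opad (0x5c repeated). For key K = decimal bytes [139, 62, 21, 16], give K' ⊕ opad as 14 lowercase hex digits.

d762494c5c5c5c

Key decimal bytes [139, 62, 21, 16] = 8b 3e 15 10 is 4 bytes ≤ B = 7; zero-pad to 7 bytes: K' = 8b 3e 15 10 00 00 00.
XOR each byte with 0x5c: 8b⊕5c=d7, 3e⊕5c=62, 15⊕5c=49, 10⊕5c=4c, 00⊕5c=5c, 00⊕5c=5c, 00⊕5c=5c.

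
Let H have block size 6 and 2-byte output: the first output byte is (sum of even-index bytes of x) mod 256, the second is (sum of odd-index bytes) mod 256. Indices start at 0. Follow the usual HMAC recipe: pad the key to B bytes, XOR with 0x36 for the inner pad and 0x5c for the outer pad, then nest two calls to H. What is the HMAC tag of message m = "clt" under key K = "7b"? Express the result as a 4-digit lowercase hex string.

Key "7b" = 37 62 is 2 bytes ≤ B = 6; zero-pad to 6 bytes: K' = 37 62 00 00 00 00.
K' ⊕ ipad = 01 54 36 36 36 36.  K' ⊕ opad = 6b 3e 5c 5c 5c 5c.
Inner input = (K'⊕ipad) ∥ m = 01 54 36 36 36 36 ∥ 63 6c 74.
Inner hash: even-index sum = 324 mod 256 = 68; odd-index sum = 300 mod 256 = 44 → 44 2c.
Outer input = (K'⊕opad) ∥ inner = 6b 3e 5c 5c 5c 5c ∥ 44 2c.
Outer hash (tag): even-index sum = 359 mod 256 = 103; odd-index sum = 290 mod 256 = 34 → 67 22.

6722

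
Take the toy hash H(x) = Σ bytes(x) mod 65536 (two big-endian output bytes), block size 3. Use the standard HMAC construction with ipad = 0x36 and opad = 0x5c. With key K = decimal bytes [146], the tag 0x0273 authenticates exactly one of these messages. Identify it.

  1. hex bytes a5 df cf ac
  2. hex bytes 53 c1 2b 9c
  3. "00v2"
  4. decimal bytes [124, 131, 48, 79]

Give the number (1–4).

Key decimal bytes [146] = 92 is 1 byte ≤ B = 3; zero-pad to 3 bytes: K' = 92 00 00.
K' ⊕ ipad = a4 36 36; K' ⊕ opad = ce 5c 5c.
m1: inner = H(a4 36 36 a5 df cf ac) = 04 0f; tag = H(ce 5c 5c 04 0f) = 0199
m2: inner = H(a4 36 36 53 c1 2b 9c) = 02 eb; tag = H(ce 5c 5c 02 eb) = 0273 ← matches
m3: inner = H(a4 36 36 30 30 76 32) = 02 18; tag = H(ce 5c 5c 02 18) = 01a0
m4: inner = H(a4 36 36 7c 83 30 4f) = 02 8e; tag = H(ce 5c 5c 02 8e) = 0216

2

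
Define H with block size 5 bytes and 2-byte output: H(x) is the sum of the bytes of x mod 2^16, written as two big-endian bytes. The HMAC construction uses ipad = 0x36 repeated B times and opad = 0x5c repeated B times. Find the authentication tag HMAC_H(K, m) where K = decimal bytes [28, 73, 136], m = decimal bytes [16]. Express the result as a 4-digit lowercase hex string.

02c5

Key decimal bytes [28, 73, 136] = 1c 49 88 is 3 bytes ≤ B = 5; zero-pad to 5 bytes: K' = 1c 49 88 00 00.
K' ⊕ ipad = 2a 7f be 36 36.  K' ⊕ opad = 40 15 d4 5c 5c.
Inner input = (K'⊕ipad) ∥ m = 2a 7f be 36 36 ∥ 10.
Inner hash: sum = 42+127+190+54+54+16 = 483 → 01 e3.
Outer input = (K'⊕opad) ∥ inner = 40 15 d4 5c 5c ∥ 01 e3.
Outer hash (tag): sum = 64+21+212+92+92+1+227 = 709 → 02 c5.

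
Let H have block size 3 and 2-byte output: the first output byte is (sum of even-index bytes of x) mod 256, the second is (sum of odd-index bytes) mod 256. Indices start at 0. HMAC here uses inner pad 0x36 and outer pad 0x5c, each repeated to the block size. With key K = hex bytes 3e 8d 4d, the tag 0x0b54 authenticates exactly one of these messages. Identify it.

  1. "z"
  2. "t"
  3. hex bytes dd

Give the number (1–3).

3

Key hex bytes 3e 8d 4d is exactly B = 3 bytes: K' = 3e 8d 4d.
K' ⊕ ipad = 08 bb 7b; K' ⊕ opad = 62 d1 11.
m1: inner = H(08 bb 7b 7a) = 83 35; tag = H(62 d1 11 83 35) = a854
m2: inner = H(08 bb 7b 74) = 83 2f; tag = H(62 d1 11 83 2f) = a254
m3: inner = H(08 bb 7b dd) = 83 98; tag = H(62 d1 11 83 98) = 0b54 ← matches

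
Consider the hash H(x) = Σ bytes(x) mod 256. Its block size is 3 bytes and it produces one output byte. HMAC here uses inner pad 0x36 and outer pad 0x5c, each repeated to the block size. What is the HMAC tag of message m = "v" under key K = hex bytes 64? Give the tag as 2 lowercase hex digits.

24

Key hex bytes 64 is 1 byte ≤ B = 3; zero-pad to 3 bytes: K' = 64 00 00.
K' ⊕ ipad = 52 36 36.  K' ⊕ opad = 38 5c 5c.
Inner input = (K'⊕ipad) ∥ m = 52 36 36 ∥ 76.
Inner hash: sum = 82+54+54+118 = 308; mod 256 = 52 → 34.
Outer input = (K'⊕opad) ∥ inner = 38 5c 5c ∥ 34.
Outer hash (tag): sum = 56+92+92+52 = 292; mod 256 = 36 → 24.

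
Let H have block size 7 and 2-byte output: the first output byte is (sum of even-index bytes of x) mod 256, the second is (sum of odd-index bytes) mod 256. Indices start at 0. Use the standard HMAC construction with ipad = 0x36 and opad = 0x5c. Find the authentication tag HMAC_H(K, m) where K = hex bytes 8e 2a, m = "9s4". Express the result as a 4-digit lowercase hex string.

Key hex bytes 8e 2a is 2 bytes ≤ B = 7; zero-pad to 7 bytes: K' = 8e 2a 00 00 00 00 00.
K' ⊕ ipad = b8 1c 36 36 36 36 36.  K' ⊕ opad = d2 76 5c 5c 5c 5c 5c.
Inner input = (K'⊕ipad) ∥ m = b8 1c 36 36 36 36 36 ∥ 39 73 34.
Inner hash: even-index sum = 461 mod 256 = 205; odd-index sum = 245 mod 256 = 245 → cd f5.
Outer input = (K'⊕opad) ∥ inner = d2 76 5c 5c 5c 5c 5c ∥ cd f5.
Outer hash (tag): even-index sum = 731 mod 256 = 219; odd-index sum = 507 mod 256 = 251 → db fb.

dbfb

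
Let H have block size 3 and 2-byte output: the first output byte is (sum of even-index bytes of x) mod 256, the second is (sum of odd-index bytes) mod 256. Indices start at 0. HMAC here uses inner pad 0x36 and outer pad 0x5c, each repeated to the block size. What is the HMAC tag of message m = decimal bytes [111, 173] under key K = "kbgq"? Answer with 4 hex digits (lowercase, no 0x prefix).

3e56

Key "kbgq" = 6b 62 67 71 is 4 bytes > B = 3, so hash it first: H(key) = d2 d3, then zero-pad to 3 bytes: K' = d2 d3 00.
K' ⊕ ipad = e4 e5 36.  K' ⊕ opad = 8e 8f 5c.
Inner input = (K'⊕ipad) ∥ m = e4 e5 36 ∥ 6f ad.
Inner hash: even-index sum = 455 mod 256 = 199; odd-index sum = 340 mod 256 = 84 → c7 54.
Outer input = (K'⊕opad) ∥ inner = 8e 8f 5c ∥ c7 54.
Outer hash (tag): even-index sum = 318 mod 256 = 62; odd-index sum = 342 mod 256 = 86 → 3e 56.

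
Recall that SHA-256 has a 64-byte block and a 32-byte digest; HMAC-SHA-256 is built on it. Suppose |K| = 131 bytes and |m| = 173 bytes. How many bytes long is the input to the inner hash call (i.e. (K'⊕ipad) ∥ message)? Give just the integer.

237

Key is 131 > 64 bytes, so it is hashed to 32 bytes then zero-padded to 64: |K'| = 64.
Inner input = (K'⊕ipad) ∥ m → 64 + 173 = 237 bytes.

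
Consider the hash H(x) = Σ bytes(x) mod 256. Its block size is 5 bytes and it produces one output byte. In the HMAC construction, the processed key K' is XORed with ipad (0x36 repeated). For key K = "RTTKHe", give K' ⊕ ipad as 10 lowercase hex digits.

c436363636

Key "RTTKHe" = 52 54 54 4b 48 65 is 6 bytes > B = 5, so hash it first: H(key) = f2, then zero-pad to 5 bytes: K' = f2 00 00 00 00.
XOR each byte with 0x36: f2⊕36=c4, 00⊕36=36, 00⊕36=36, 00⊕36=36, 00⊕36=36.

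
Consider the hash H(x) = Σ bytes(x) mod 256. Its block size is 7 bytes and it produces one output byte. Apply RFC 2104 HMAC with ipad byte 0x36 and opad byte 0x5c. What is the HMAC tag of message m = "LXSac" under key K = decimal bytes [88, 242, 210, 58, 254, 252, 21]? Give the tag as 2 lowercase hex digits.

c3

Key decimal bytes [88, 242, 210, 58, 254, 252, 21] = 58 f2 d2 3a fe fc 15 is exactly B = 7 bytes: K' = 58 f2 d2 3a fe fc 15.
K' ⊕ ipad = 6e c4 e4 0c c8 ca 23.  K' ⊕ opad = 04 ae 8e 66 a2 a0 49.
Inner input = (K'⊕ipad) ∥ m = 6e c4 e4 0c c8 ca 23 ∥ 4c 58 53 61 63.
Inner hash: sum = 110+196+228+12+200+202+35+76+88+83+97+99 = 1426; mod 256 = 146 → 92.
Outer input = (K'⊕opad) ∥ inner = 04 ae 8e 66 a2 a0 49 ∥ 92.
Outer hash (tag): sum = 4+174+142+102+162+160+73+146 = 963; mod 256 = 195 → c3.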